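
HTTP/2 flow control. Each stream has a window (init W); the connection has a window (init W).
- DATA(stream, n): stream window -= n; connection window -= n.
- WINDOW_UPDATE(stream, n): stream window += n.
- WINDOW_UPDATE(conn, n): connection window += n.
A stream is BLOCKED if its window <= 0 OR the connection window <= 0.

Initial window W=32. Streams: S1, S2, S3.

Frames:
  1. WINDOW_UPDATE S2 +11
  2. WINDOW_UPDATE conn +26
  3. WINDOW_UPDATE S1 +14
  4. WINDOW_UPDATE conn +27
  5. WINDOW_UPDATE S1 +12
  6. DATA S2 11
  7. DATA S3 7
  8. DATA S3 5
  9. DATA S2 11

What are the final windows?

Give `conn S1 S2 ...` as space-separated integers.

Op 1: conn=32 S1=32 S2=43 S3=32 blocked=[]
Op 2: conn=58 S1=32 S2=43 S3=32 blocked=[]
Op 3: conn=58 S1=46 S2=43 S3=32 blocked=[]
Op 4: conn=85 S1=46 S2=43 S3=32 blocked=[]
Op 5: conn=85 S1=58 S2=43 S3=32 blocked=[]
Op 6: conn=74 S1=58 S2=32 S3=32 blocked=[]
Op 7: conn=67 S1=58 S2=32 S3=25 blocked=[]
Op 8: conn=62 S1=58 S2=32 S3=20 blocked=[]
Op 9: conn=51 S1=58 S2=21 S3=20 blocked=[]

Answer: 51 58 21 20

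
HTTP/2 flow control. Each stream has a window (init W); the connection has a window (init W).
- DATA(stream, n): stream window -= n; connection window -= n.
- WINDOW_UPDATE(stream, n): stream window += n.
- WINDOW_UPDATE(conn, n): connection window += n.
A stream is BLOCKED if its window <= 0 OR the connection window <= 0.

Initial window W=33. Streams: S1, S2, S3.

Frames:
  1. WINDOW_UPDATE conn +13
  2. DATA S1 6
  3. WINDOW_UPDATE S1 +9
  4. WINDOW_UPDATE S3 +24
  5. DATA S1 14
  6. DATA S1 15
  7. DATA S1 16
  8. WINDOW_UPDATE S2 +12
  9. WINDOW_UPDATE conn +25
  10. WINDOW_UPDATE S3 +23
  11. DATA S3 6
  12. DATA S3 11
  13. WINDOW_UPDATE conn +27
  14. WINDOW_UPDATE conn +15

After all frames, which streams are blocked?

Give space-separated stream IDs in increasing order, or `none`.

Answer: S1

Derivation:
Op 1: conn=46 S1=33 S2=33 S3=33 blocked=[]
Op 2: conn=40 S1=27 S2=33 S3=33 blocked=[]
Op 3: conn=40 S1=36 S2=33 S3=33 blocked=[]
Op 4: conn=40 S1=36 S2=33 S3=57 blocked=[]
Op 5: conn=26 S1=22 S2=33 S3=57 blocked=[]
Op 6: conn=11 S1=7 S2=33 S3=57 blocked=[]
Op 7: conn=-5 S1=-9 S2=33 S3=57 blocked=[1, 2, 3]
Op 8: conn=-5 S1=-9 S2=45 S3=57 blocked=[1, 2, 3]
Op 9: conn=20 S1=-9 S2=45 S3=57 blocked=[1]
Op 10: conn=20 S1=-9 S2=45 S3=80 blocked=[1]
Op 11: conn=14 S1=-9 S2=45 S3=74 blocked=[1]
Op 12: conn=3 S1=-9 S2=45 S3=63 blocked=[1]
Op 13: conn=30 S1=-9 S2=45 S3=63 blocked=[1]
Op 14: conn=45 S1=-9 S2=45 S3=63 blocked=[1]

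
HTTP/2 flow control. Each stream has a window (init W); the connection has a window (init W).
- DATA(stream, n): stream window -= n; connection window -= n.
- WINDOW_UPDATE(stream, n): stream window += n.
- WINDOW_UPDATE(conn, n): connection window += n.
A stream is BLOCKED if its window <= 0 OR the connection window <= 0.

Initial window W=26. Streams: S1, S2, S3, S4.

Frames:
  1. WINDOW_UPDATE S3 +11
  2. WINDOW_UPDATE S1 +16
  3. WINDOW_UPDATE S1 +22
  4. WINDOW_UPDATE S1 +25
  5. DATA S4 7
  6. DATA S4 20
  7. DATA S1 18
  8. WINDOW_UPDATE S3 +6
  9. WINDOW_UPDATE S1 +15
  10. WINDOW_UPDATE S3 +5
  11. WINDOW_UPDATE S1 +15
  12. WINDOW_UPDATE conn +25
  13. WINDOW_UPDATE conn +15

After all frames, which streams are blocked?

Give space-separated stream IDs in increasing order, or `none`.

Answer: S4

Derivation:
Op 1: conn=26 S1=26 S2=26 S3=37 S4=26 blocked=[]
Op 2: conn=26 S1=42 S2=26 S3=37 S4=26 blocked=[]
Op 3: conn=26 S1=64 S2=26 S3=37 S4=26 blocked=[]
Op 4: conn=26 S1=89 S2=26 S3=37 S4=26 blocked=[]
Op 5: conn=19 S1=89 S2=26 S3=37 S4=19 blocked=[]
Op 6: conn=-1 S1=89 S2=26 S3=37 S4=-1 blocked=[1, 2, 3, 4]
Op 7: conn=-19 S1=71 S2=26 S3=37 S4=-1 blocked=[1, 2, 3, 4]
Op 8: conn=-19 S1=71 S2=26 S3=43 S4=-1 blocked=[1, 2, 3, 4]
Op 9: conn=-19 S1=86 S2=26 S3=43 S4=-1 blocked=[1, 2, 3, 4]
Op 10: conn=-19 S1=86 S2=26 S3=48 S4=-1 blocked=[1, 2, 3, 4]
Op 11: conn=-19 S1=101 S2=26 S3=48 S4=-1 blocked=[1, 2, 3, 4]
Op 12: conn=6 S1=101 S2=26 S3=48 S4=-1 blocked=[4]
Op 13: conn=21 S1=101 S2=26 S3=48 S4=-1 blocked=[4]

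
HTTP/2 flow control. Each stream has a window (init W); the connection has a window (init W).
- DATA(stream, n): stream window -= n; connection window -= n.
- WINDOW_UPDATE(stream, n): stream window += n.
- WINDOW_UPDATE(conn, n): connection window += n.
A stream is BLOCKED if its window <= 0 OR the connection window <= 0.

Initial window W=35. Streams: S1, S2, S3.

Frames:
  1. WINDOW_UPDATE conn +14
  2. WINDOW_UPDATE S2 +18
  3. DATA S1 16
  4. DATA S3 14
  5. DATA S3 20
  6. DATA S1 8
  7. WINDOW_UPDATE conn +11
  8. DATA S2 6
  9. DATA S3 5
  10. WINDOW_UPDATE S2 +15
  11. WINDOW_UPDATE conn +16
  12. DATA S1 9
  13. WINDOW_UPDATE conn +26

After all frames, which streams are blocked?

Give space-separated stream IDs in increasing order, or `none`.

Op 1: conn=49 S1=35 S2=35 S3=35 blocked=[]
Op 2: conn=49 S1=35 S2=53 S3=35 blocked=[]
Op 3: conn=33 S1=19 S2=53 S3=35 blocked=[]
Op 4: conn=19 S1=19 S2=53 S3=21 blocked=[]
Op 5: conn=-1 S1=19 S2=53 S3=1 blocked=[1, 2, 3]
Op 6: conn=-9 S1=11 S2=53 S3=1 blocked=[1, 2, 3]
Op 7: conn=2 S1=11 S2=53 S3=1 blocked=[]
Op 8: conn=-4 S1=11 S2=47 S3=1 blocked=[1, 2, 3]
Op 9: conn=-9 S1=11 S2=47 S3=-4 blocked=[1, 2, 3]
Op 10: conn=-9 S1=11 S2=62 S3=-4 blocked=[1, 2, 3]
Op 11: conn=7 S1=11 S2=62 S3=-4 blocked=[3]
Op 12: conn=-2 S1=2 S2=62 S3=-4 blocked=[1, 2, 3]
Op 13: conn=24 S1=2 S2=62 S3=-4 blocked=[3]

Answer: S3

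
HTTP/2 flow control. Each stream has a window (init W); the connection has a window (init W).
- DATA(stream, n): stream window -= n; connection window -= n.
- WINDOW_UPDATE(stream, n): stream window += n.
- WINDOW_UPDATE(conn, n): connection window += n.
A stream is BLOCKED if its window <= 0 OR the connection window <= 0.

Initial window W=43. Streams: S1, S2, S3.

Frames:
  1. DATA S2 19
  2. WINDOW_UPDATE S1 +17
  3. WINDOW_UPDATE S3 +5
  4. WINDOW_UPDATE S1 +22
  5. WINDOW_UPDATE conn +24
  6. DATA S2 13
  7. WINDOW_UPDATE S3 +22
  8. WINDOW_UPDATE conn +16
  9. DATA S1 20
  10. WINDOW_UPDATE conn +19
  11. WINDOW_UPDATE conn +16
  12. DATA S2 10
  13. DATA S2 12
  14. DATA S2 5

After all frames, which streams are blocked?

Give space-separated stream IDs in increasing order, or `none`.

Answer: S2

Derivation:
Op 1: conn=24 S1=43 S2=24 S3=43 blocked=[]
Op 2: conn=24 S1=60 S2=24 S3=43 blocked=[]
Op 3: conn=24 S1=60 S2=24 S3=48 blocked=[]
Op 4: conn=24 S1=82 S2=24 S3=48 blocked=[]
Op 5: conn=48 S1=82 S2=24 S3=48 blocked=[]
Op 6: conn=35 S1=82 S2=11 S3=48 blocked=[]
Op 7: conn=35 S1=82 S2=11 S3=70 blocked=[]
Op 8: conn=51 S1=82 S2=11 S3=70 blocked=[]
Op 9: conn=31 S1=62 S2=11 S3=70 blocked=[]
Op 10: conn=50 S1=62 S2=11 S3=70 blocked=[]
Op 11: conn=66 S1=62 S2=11 S3=70 blocked=[]
Op 12: conn=56 S1=62 S2=1 S3=70 blocked=[]
Op 13: conn=44 S1=62 S2=-11 S3=70 blocked=[2]
Op 14: conn=39 S1=62 S2=-16 S3=70 blocked=[2]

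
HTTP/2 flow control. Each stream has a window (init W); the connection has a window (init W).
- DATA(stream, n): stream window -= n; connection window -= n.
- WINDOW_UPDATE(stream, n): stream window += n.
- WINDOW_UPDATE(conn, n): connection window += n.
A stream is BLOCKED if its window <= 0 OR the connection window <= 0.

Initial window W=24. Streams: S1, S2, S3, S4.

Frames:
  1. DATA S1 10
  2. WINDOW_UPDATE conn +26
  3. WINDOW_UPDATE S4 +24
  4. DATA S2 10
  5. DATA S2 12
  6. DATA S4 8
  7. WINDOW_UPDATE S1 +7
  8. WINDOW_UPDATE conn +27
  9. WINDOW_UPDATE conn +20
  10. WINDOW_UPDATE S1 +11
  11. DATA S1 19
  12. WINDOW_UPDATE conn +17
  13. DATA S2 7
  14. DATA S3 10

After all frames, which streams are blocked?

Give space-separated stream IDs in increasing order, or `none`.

Answer: S2

Derivation:
Op 1: conn=14 S1=14 S2=24 S3=24 S4=24 blocked=[]
Op 2: conn=40 S1=14 S2=24 S3=24 S4=24 blocked=[]
Op 3: conn=40 S1=14 S2=24 S3=24 S4=48 blocked=[]
Op 4: conn=30 S1=14 S2=14 S3=24 S4=48 blocked=[]
Op 5: conn=18 S1=14 S2=2 S3=24 S4=48 blocked=[]
Op 6: conn=10 S1=14 S2=2 S3=24 S4=40 blocked=[]
Op 7: conn=10 S1=21 S2=2 S3=24 S4=40 blocked=[]
Op 8: conn=37 S1=21 S2=2 S3=24 S4=40 blocked=[]
Op 9: conn=57 S1=21 S2=2 S3=24 S4=40 blocked=[]
Op 10: conn=57 S1=32 S2=2 S3=24 S4=40 blocked=[]
Op 11: conn=38 S1=13 S2=2 S3=24 S4=40 blocked=[]
Op 12: conn=55 S1=13 S2=2 S3=24 S4=40 blocked=[]
Op 13: conn=48 S1=13 S2=-5 S3=24 S4=40 blocked=[2]
Op 14: conn=38 S1=13 S2=-5 S3=14 S4=40 blocked=[2]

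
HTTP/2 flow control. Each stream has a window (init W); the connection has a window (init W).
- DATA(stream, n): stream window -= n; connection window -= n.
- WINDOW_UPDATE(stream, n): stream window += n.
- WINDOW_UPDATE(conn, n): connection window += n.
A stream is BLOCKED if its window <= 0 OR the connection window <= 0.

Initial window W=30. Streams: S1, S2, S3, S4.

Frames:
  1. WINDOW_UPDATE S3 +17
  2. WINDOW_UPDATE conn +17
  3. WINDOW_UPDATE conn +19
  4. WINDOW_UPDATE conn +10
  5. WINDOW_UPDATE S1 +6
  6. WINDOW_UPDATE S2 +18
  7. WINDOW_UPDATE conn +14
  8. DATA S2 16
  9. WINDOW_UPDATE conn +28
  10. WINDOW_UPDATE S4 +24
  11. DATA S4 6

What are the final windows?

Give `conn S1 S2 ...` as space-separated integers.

Op 1: conn=30 S1=30 S2=30 S3=47 S4=30 blocked=[]
Op 2: conn=47 S1=30 S2=30 S3=47 S4=30 blocked=[]
Op 3: conn=66 S1=30 S2=30 S3=47 S4=30 blocked=[]
Op 4: conn=76 S1=30 S2=30 S3=47 S4=30 blocked=[]
Op 5: conn=76 S1=36 S2=30 S3=47 S4=30 blocked=[]
Op 6: conn=76 S1=36 S2=48 S3=47 S4=30 blocked=[]
Op 7: conn=90 S1=36 S2=48 S3=47 S4=30 blocked=[]
Op 8: conn=74 S1=36 S2=32 S3=47 S4=30 blocked=[]
Op 9: conn=102 S1=36 S2=32 S3=47 S4=30 blocked=[]
Op 10: conn=102 S1=36 S2=32 S3=47 S4=54 blocked=[]
Op 11: conn=96 S1=36 S2=32 S3=47 S4=48 blocked=[]

Answer: 96 36 32 47 48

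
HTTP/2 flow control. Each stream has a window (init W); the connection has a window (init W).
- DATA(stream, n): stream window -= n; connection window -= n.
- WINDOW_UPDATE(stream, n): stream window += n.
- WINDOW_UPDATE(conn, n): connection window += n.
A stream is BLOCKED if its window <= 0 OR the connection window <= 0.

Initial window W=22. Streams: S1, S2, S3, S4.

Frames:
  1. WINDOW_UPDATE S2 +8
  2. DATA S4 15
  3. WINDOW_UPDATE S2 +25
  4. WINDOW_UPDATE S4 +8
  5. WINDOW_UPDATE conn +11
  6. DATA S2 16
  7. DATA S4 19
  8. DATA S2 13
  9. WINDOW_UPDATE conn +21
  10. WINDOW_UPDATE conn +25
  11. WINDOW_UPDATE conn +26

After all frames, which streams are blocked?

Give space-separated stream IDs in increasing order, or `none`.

Answer: S4

Derivation:
Op 1: conn=22 S1=22 S2=30 S3=22 S4=22 blocked=[]
Op 2: conn=7 S1=22 S2=30 S3=22 S4=7 blocked=[]
Op 3: conn=7 S1=22 S2=55 S3=22 S4=7 blocked=[]
Op 4: conn=7 S1=22 S2=55 S3=22 S4=15 blocked=[]
Op 5: conn=18 S1=22 S2=55 S3=22 S4=15 blocked=[]
Op 6: conn=2 S1=22 S2=39 S3=22 S4=15 blocked=[]
Op 7: conn=-17 S1=22 S2=39 S3=22 S4=-4 blocked=[1, 2, 3, 4]
Op 8: conn=-30 S1=22 S2=26 S3=22 S4=-4 blocked=[1, 2, 3, 4]
Op 9: conn=-9 S1=22 S2=26 S3=22 S4=-4 blocked=[1, 2, 3, 4]
Op 10: conn=16 S1=22 S2=26 S3=22 S4=-4 blocked=[4]
Op 11: conn=42 S1=22 S2=26 S3=22 S4=-4 blocked=[4]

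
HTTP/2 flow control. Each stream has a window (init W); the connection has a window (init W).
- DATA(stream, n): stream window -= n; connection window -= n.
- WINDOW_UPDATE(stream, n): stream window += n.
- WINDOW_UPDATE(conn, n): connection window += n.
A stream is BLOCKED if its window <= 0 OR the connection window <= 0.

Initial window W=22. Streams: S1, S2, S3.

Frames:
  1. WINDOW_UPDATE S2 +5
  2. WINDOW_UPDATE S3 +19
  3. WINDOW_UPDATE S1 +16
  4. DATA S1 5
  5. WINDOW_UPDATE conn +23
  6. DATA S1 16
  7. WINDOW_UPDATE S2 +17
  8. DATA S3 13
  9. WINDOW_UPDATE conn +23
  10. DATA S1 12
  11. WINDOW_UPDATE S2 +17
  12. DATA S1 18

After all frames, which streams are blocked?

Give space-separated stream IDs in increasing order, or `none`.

Answer: S1

Derivation:
Op 1: conn=22 S1=22 S2=27 S3=22 blocked=[]
Op 2: conn=22 S1=22 S2=27 S3=41 blocked=[]
Op 3: conn=22 S1=38 S2=27 S3=41 blocked=[]
Op 4: conn=17 S1=33 S2=27 S3=41 blocked=[]
Op 5: conn=40 S1=33 S2=27 S3=41 blocked=[]
Op 6: conn=24 S1=17 S2=27 S3=41 blocked=[]
Op 7: conn=24 S1=17 S2=44 S3=41 blocked=[]
Op 8: conn=11 S1=17 S2=44 S3=28 blocked=[]
Op 9: conn=34 S1=17 S2=44 S3=28 blocked=[]
Op 10: conn=22 S1=5 S2=44 S3=28 blocked=[]
Op 11: conn=22 S1=5 S2=61 S3=28 blocked=[]
Op 12: conn=4 S1=-13 S2=61 S3=28 blocked=[1]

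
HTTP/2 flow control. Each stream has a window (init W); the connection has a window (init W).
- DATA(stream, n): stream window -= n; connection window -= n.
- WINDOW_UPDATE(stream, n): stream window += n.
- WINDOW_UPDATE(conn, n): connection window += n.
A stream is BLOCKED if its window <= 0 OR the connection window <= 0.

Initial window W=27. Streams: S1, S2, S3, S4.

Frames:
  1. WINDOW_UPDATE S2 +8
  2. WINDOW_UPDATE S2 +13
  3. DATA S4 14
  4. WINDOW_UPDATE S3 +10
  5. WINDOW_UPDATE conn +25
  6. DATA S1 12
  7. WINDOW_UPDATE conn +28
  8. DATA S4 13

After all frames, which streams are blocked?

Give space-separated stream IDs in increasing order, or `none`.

Answer: S4

Derivation:
Op 1: conn=27 S1=27 S2=35 S3=27 S4=27 blocked=[]
Op 2: conn=27 S1=27 S2=48 S3=27 S4=27 blocked=[]
Op 3: conn=13 S1=27 S2=48 S3=27 S4=13 blocked=[]
Op 4: conn=13 S1=27 S2=48 S3=37 S4=13 blocked=[]
Op 5: conn=38 S1=27 S2=48 S3=37 S4=13 blocked=[]
Op 6: conn=26 S1=15 S2=48 S3=37 S4=13 blocked=[]
Op 7: conn=54 S1=15 S2=48 S3=37 S4=13 blocked=[]
Op 8: conn=41 S1=15 S2=48 S3=37 S4=0 blocked=[4]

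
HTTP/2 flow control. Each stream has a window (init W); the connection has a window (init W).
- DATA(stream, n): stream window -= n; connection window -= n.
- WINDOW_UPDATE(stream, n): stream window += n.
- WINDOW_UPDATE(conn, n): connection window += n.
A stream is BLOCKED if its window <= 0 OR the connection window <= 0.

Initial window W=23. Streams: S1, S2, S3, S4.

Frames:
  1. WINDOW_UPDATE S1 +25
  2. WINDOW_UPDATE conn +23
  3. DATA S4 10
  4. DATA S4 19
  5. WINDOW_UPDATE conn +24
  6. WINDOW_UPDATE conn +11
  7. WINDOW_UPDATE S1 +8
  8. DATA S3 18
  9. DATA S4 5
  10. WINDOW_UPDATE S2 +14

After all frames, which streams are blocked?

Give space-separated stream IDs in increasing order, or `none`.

Answer: S4

Derivation:
Op 1: conn=23 S1=48 S2=23 S3=23 S4=23 blocked=[]
Op 2: conn=46 S1=48 S2=23 S3=23 S4=23 blocked=[]
Op 3: conn=36 S1=48 S2=23 S3=23 S4=13 blocked=[]
Op 4: conn=17 S1=48 S2=23 S3=23 S4=-6 blocked=[4]
Op 5: conn=41 S1=48 S2=23 S3=23 S4=-6 blocked=[4]
Op 6: conn=52 S1=48 S2=23 S3=23 S4=-6 blocked=[4]
Op 7: conn=52 S1=56 S2=23 S3=23 S4=-6 blocked=[4]
Op 8: conn=34 S1=56 S2=23 S3=5 S4=-6 blocked=[4]
Op 9: conn=29 S1=56 S2=23 S3=5 S4=-11 blocked=[4]
Op 10: conn=29 S1=56 S2=37 S3=5 S4=-11 blocked=[4]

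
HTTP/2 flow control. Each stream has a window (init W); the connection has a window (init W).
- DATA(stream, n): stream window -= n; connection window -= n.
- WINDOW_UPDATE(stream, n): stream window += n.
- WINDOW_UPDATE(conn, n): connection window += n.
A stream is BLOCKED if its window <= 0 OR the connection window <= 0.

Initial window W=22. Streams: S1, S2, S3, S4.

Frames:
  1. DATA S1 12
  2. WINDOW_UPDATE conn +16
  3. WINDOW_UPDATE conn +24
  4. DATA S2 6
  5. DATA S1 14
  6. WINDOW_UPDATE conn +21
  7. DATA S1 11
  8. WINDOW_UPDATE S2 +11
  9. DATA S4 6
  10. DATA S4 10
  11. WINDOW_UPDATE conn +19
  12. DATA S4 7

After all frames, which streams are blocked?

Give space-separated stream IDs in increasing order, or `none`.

Op 1: conn=10 S1=10 S2=22 S3=22 S4=22 blocked=[]
Op 2: conn=26 S1=10 S2=22 S3=22 S4=22 blocked=[]
Op 3: conn=50 S1=10 S2=22 S3=22 S4=22 blocked=[]
Op 4: conn=44 S1=10 S2=16 S3=22 S4=22 blocked=[]
Op 5: conn=30 S1=-4 S2=16 S3=22 S4=22 blocked=[1]
Op 6: conn=51 S1=-4 S2=16 S3=22 S4=22 blocked=[1]
Op 7: conn=40 S1=-15 S2=16 S3=22 S4=22 blocked=[1]
Op 8: conn=40 S1=-15 S2=27 S3=22 S4=22 blocked=[1]
Op 9: conn=34 S1=-15 S2=27 S3=22 S4=16 blocked=[1]
Op 10: conn=24 S1=-15 S2=27 S3=22 S4=6 blocked=[1]
Op 11: conn=43 S1=-15 S2=27 S3=22 S4=6 blocked=[1]
Op 12: conn=36 S1=-15 S2=27 S3=22 S4=-1 blocked=[1, 4]

Answer: S1 S4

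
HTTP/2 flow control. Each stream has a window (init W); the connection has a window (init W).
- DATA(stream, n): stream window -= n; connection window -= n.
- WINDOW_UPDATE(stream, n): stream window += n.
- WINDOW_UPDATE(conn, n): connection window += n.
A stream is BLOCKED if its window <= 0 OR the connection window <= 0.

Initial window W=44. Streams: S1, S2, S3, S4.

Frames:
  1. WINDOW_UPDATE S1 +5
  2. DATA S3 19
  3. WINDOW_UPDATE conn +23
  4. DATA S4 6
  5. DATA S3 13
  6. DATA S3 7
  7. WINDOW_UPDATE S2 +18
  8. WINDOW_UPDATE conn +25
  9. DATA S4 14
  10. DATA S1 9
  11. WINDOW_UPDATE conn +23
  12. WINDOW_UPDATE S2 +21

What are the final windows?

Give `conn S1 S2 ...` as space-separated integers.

Answer: 47 40 83 5 24

Derivation:
Op 1: conn=44 S1=49 S2=44 S3=44 S4=44 blocked=[]
Op 2: conn=25 S1=49 S2=44 S3=25 S4=44 blocked=[]
Op 3: conn=48 S1=49 S2=44 S3=25 S4=44 blocked=[]
Op 4: conn=42 S1=49 S2=44 S3=25 S4=38 blocked=[]
Op 5: conn=29 S1=49 S2=44 S3=12 S4=38 blocked=[]
Op 6: conn=22 S1=49 S2=44 S3=5 S4=38 blocked=[]
Op 7: conn=22 S1=49 S2=62 S3=5 S4=38 blocked=[]
Op 8: conn=47 S1=49 S2=62 S3=5 S4=38 blocked=[]
Op 9: conn=33 S1=49 S2=62 S3=5 S4=24 blocked=[]
Op 10: conn=24 S1=40 S2=62 S3=5 S4=24 blocked=[]
Op 11: conn=47 S1=40 S2=62 S3=5 S4=24 blocked=[]
Op 12: conn=47 S1=40 S2=83 S3=5 S4=24 blocked=[]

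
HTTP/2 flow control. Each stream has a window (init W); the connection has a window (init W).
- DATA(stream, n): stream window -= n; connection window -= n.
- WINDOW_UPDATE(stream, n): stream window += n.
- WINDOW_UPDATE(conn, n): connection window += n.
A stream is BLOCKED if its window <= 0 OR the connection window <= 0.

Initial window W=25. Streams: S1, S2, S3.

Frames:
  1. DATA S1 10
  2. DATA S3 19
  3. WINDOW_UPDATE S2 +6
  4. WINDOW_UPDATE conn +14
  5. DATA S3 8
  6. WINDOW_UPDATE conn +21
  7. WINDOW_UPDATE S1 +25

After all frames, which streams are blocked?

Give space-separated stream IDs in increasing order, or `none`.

Op 1: conn=15 S1=15 S2=25 S3=25 blocked=[]
Op 2: conn=-4 S1=15 S2=25 S3=6 blocked=[1, 2, 3]
Op 3: conn=-4 S1=15 S2=31 S3=6 blocked=[1, 2, 3]
Op 4: conn=10 S1=15 S2=31 S3=6 blocked=[]
Op 5: conn=2 S1=15 S2=31 S3=-2 blocked=[3]
Op 6: conn=23 S1=15 S2=31 S3=-2 blocked=[3]
Op 7: conn=23 S1=40 S2=31 S3=-2 blocked=[3]

Answer: S3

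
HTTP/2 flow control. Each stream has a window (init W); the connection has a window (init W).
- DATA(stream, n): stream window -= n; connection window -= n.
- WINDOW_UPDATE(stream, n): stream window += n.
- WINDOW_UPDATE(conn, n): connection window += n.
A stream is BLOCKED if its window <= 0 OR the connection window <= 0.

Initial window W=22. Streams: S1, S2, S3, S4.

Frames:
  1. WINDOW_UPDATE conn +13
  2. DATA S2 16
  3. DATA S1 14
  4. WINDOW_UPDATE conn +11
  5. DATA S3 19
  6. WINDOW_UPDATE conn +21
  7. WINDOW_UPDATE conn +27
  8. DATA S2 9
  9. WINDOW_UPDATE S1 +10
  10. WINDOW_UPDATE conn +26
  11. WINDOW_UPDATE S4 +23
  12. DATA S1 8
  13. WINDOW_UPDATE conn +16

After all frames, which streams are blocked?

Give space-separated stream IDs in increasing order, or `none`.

Answer: S2

Derivation:
Op 1: conn=35 S1=22 S2=22 S3=22 S4=22 blocked=[]
Op 2: conn=19 S1=22 S2=6 S3=22 S4=22 blocked=[]
Op 3: conn=5 S1=8 S2=6 S3=22 S4=22 blocked=[]
Op 4: conn=16 S1=8 S2=6 S3=22 S4=22 blocked=[]
Op 5: conn=-3 S1=8 S2=6 S3=3 S4=22 blocked=[1, 2, 3, 4]
Op 6: conn=18 S1=8 S2=6 S3=3 S4=22 blocked=[]
Op 7: conn=45 S1=8 S2=6 S3=3 S4=22 blocked=[]
Op 8: conn=36 S1=8 S2=-3 S3=3 S4=22 blocked=[2]
Op 9: conn=36 S1=18 S2=-3 S3=3 S4=22 blocked=[2]
Op 10: conn=62 S1=18 S2=-3 S3=3 S4=22 blocked=[2]
Op 11: conn=62 S1=18 S2=-3 S3=3 S4=45 blocked=[2]
Op 12: conn=54 S1=10 S2=-3 S3=3 S4=45 blocked=[2]
Op 13: conn=70 S1=10 S2=-3 S3=3 S4=45 blocked=[2]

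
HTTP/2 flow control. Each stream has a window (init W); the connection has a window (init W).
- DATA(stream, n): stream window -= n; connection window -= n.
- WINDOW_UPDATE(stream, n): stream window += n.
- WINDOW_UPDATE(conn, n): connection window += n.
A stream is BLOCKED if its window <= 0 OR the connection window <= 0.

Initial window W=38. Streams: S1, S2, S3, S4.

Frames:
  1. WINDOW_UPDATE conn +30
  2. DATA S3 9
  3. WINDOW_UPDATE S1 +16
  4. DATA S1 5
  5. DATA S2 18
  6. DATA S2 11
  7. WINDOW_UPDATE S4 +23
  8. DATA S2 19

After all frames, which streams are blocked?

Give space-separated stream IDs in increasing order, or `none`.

Answer: S2

Derivation:
Op 1: conn=68 S1=38 S2=38 S3=38 S4=38 blocked=[]
Op 2: conn=59 S1=38 S2=38 S3=29 S4=38 blocked=[]
Op 3: conn=59 S1=54 S2=38 S3=29 S4=38 blocked=[]
Op 4: conn=54 S1=49 S2=38 S3=29 S4=38 blocked=[]
Op 5: conn=36 S1=49 S2=20 S3=29 S4=38 blocked=[]
Op 6: conn=25 S1=49 S2=9 S3=29 S4=38 blocked=[]
Op 7: conn=25 S1=49 S2=9 S3=29 S4=61 blocked=[]
Op 8: conn=6 S1=49 S2=-10 S3=29 S4=61 blocked=[2]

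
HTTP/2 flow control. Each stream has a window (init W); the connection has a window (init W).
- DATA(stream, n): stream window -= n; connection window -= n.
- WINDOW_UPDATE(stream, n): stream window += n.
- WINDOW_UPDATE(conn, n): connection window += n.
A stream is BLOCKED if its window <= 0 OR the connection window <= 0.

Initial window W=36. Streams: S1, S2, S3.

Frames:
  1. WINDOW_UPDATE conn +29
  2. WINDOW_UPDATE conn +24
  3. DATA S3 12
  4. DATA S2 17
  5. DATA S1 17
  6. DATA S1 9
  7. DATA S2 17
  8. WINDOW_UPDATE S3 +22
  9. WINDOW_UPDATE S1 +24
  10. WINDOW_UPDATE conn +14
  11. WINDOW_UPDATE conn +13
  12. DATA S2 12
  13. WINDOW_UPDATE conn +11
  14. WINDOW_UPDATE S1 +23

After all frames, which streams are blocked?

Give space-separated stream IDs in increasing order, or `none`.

Op 1: conn=65 S1=36 S2=36 S3=36 blocked=[]
Op 2: conn=89 S1=36 S2=36 S3=36 blocked=[]
Op 3: conn=77 S1=36 S2=36 S3=24 blocked=[]
Op 4: conn=60 S1=36 S2=19 S3=24 blocked=[]
Op 5: conn=43 S1=19 S2=19 S3=24 blocked=[]
Op 6: conn=34 S1=10 S2=19 S3=24 blocked=[]
Op 7: conn=17 S1=10 S2=2 S3=24 blocked=[]
Op 8: conn=17 S1=10 S2=2 S3=46 blocked=[]
Op 9: conn=17 S1=34 S2=2 S3=46 blocked=[]
Op 10: conn=31 S1=34 S2=2 S3=46 blocked=[]
Op 11: conn=44 S1=34 S2=2 S3=46 blocked=[]
Op 12: conn=32 S1=34 S2=-10 S3=46 blocked=[2]
Op 13: conn=43 S1=34 S2=-10 S3=46 blocked=[2]
Op 14: conn=43 S1=57 S2=-10 S3=46 blocked=[2]

Answer: S2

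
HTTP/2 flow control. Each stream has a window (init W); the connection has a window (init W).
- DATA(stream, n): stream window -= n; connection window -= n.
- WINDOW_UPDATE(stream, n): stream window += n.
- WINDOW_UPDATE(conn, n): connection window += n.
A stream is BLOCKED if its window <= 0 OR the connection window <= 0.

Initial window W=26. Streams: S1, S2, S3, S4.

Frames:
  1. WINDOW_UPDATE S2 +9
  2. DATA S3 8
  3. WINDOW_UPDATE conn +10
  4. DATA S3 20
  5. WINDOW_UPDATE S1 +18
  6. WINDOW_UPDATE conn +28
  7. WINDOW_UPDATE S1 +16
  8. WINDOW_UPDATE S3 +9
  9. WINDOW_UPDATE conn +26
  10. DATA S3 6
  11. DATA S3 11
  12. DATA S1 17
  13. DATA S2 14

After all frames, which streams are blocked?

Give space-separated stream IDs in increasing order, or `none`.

Op 1: conn=26 S1=26 S2=35 S3=26 S4=26 blocked=[]
Op 2: conn=18 S1=26 S2=35 S3=18 S4=26 blocked=[]
Op 3: conn=28 S1=26 S2=35 S3=18 S4=26 blocked=[]
Op 4: conn=8 S1=26 S2=35 S3=-2 S4=26 blocked=[3]
Op 5: conn=8 S1=44 S2=35 S3=-2 S4=26 blocked=[3]
Op 6: conn=36 S1=44 S2=35 S3=-2 S4=26 blocked=[3]
Op 7: conn=36 S1=60 S2=35 S3=-2 S4=26 blocked=[3]
Op 8: conn=36 S1=60 S2=35 S3=7 S4=26 blocked=[]
Op 9: conn=62 S1=60 S2=35 S3=7 S4=26 blocked=[]
Op 10: conn=56 S1=60 S2=35 S3=1 S4=26 blocked=[]
Op 11: conn=45 S1=60 S2=35 S3=-10 S4=26 blocked=[3]
Op 12: conn=28 S1=43 S2=35 S3=-10 S4=26 blocked=[3]
Op 13: conn=14 S1=43 S2=21 S3=-10 S4=26 blocked=[3]

Answer: S3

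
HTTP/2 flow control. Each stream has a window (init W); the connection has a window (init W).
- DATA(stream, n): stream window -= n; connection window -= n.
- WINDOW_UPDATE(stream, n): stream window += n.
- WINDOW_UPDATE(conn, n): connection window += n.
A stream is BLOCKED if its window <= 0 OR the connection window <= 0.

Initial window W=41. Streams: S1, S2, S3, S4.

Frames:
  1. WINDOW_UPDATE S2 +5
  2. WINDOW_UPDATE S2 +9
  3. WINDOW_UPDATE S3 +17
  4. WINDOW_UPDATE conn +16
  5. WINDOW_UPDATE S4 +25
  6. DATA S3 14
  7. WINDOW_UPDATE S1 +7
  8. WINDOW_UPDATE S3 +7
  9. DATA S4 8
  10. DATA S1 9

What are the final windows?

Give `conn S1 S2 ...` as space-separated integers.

Op 1: conn=41 S1=41 S2=46 S3=41 S4=41 blocked=[]
Op 2: conn=41 S1=41 S2=55 S3=41 S4=41 blocked=[]
Op 3: conn=41 S1=41 S2=55 S3=58 S4=41 blocked=[]
Op 4: conn=57 S1=41 S2=55 S3=58 S4=41 blocked=[]
Op 5: conn=57 S1=41 S2=55 S3=58 S4=66 blocked=[]
Op 6: conn=43 S1=41 S2=55 S3=44 S4=66 blocked=[]
Op 7: conn=43 S1=48 S2=55 S3=44 S4=66 blocked=[]
Op 8: conn=43 S1=48 S2=55 S3=51 S4=66 blocked=[]
Op 9: conn=35 S1=48 S2=55 S3=51 S4=58 blocked=[]
Op 10: conn=26 S1=39 S2=55 S3=51 S4=58 blocked=[]

Answer: 26 39 55 51 58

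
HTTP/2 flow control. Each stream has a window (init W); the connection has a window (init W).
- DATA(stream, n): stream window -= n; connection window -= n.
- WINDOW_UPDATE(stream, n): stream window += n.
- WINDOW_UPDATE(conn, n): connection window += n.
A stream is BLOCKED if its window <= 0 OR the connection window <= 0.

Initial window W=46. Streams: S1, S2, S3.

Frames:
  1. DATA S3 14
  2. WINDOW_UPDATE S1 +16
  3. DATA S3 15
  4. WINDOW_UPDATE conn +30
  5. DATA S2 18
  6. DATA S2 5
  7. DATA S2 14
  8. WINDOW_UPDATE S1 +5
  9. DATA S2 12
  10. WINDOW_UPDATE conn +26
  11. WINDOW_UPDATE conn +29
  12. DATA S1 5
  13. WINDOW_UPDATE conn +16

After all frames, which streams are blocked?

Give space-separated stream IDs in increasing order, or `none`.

Answer: S2

Derivation:
Op 1: conn=32 S1=46 S2=46 S3=32 blocked=[]
Op 2: conn=32 S1=62 S2=46 S3=32 blocked=[]
Op 3: conn=17 S1=62 S2=46 S3=17 blocked=[]
Op 4: conn=47 S1=62 S2=46 S3=17 blocked=[]
Op 5: conn=29 S1=62 S2=28 S3=17 blocked=[]
Op 6: conn=24 S1=62 S2=23 S3=17 blocked=[]
Op 7: conn=10 S1=62 S2=9 S3=17 blocked=[]
Op 8: conn=10 S1=67 S2=9 S3=17 blocked=[]
Op 9: conn=-2 S1=67 S2=-3 S3=17 blocked=[1, 2, 3]
Op 10: conn=24 S1=67 S2=-3 S3=17 blocked=[2]
Op 11: conn=53 S1=67 S2=-3 S3=17 blocked=[2]
Op 12: conn=48 S1=62 S2=-3 S3=17 blocked=[2]
Op 13: conn=64 S1=62 S2=-3 S3=17 blocked=[2]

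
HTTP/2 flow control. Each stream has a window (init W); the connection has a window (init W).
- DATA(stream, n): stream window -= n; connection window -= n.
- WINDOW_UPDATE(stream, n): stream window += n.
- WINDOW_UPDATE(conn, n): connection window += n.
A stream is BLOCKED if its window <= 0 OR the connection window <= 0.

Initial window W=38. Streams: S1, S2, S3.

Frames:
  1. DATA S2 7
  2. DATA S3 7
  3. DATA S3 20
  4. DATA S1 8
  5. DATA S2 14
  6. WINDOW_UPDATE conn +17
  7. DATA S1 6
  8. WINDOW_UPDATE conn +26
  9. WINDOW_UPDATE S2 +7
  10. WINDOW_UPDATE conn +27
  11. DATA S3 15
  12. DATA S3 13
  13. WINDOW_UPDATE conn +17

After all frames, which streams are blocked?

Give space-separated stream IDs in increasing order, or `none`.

Op 1: conn=31 S1=38 S2=31 S3=38 blocked=[]
Op 2: conn=24 S1=38 S2=31 S3=31 blocked=[]
Op 3: conn=4 S1=38 S2=31 S3=11 blocked=[]
Op 4: conn=-4 S1=30 S2=31 S3=11 blocked=[1, 2, 3]
Op 5: conn=-18 S1=30 S2=17 S3=11 blocked=[1, 2, 3]
Op 6: conn=-1 S1=30 S2=17 S3=11 blocked=[1, 2, 3]
Op 7: conn=-7 S1=24 S2=17 S3=11 blocked=[1, 2, 3]
Op 8: conn=19 S1=24 S2=17 S3=11 blocked=[]
Op 9: conn=19 S1=24 S2=24 S3=11 blocked=[]
Op 10: conn=46 S1=24 S2=24 S3=11 blocked=[]
Op 11: conn=31 S1=24 S2=24 S3=-4 blocked=[3]
Op 12: conn=18 S1=24 S2=24 S3=-17 blocked=[3]
Op 13: conn=35 S1=24 S2=24 S3=-17 blocked=[3]

Answer: S3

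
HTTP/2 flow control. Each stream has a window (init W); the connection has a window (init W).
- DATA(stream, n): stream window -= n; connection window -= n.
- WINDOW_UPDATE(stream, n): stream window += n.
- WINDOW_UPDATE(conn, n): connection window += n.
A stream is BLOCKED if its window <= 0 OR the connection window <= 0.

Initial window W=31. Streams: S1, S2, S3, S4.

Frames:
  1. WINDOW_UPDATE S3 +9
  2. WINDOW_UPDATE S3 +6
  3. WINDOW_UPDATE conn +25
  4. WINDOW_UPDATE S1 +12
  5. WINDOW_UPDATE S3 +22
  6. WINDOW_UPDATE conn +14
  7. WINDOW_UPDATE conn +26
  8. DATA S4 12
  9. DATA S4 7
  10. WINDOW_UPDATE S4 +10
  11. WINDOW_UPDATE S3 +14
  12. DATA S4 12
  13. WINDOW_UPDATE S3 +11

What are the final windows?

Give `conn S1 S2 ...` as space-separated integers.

Op 1: conn=31 S1=31 S2=31 S3=40 S4=31 blocked=[]
Op 2: conn=31 S1=31 S2=31 S3=46 S4=31 blocked=[]
Op 3: conn=56 S1=31 S2=31 S3=46 S4=31 blocked=[]
Op 4: conn=56 S1=43 S2=31 S3=46 S4=31 blocked=[]
Op 5: conn=56 S1=43 S2=31 S3=68 S4=31 blocked=[]
Op 6: conn=70 S1=43 S2=31 S3=68 S4=31 blocked=[]
Op 7: conn=96 S1=43 S2=31 S3=68 S4=31 blocked=[]
Op 8: conn=84 S1=43 S2=31 S3=68 S4=19 blocked=[]
Op 9: conn=77 S1=43 S2=31 S3=68 S4=12 blocked=[]
Op 10: conn=77 S1=43 S2=31 S3=68 S4=22 blocked=[]
Op 11: conn=77 S1=43 S2=31 S3=82 S4=22 blocked=[]
Op 12: conn=65 S1=43 S2=31 S3=82 S4=10 blocked=[]
Op 13: conn=65 S1=43 S2=31 S3=93 S4=10 blocked=[]

Answer: 65 43 31 93 10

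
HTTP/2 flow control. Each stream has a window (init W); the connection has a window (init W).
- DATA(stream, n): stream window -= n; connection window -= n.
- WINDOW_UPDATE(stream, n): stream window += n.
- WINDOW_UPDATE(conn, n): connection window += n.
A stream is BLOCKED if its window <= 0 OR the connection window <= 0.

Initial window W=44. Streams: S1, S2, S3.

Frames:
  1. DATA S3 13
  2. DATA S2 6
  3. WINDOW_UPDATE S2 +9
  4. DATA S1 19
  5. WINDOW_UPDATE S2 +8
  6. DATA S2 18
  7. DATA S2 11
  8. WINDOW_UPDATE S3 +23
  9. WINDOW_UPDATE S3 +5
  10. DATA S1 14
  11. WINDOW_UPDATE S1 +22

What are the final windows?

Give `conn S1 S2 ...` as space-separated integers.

Answer: -37 33 26 59

Derivation:
Op 1: conn=31 S1=44 S2=44 S3=31 blocked=[]
Op 2: conn=25 S1=44 S2=38 S3=31 blocked=[]
Op 3: conn=25 S1=44 S2=47 S3=31 blocked=[]
Op 4: conn=6 S1=25 S2=47 S3=31 blocked=[]
Op 5: conn=6 S1=25 S2=55 S3=31 blocked=[]
Op 6: conn=-12 S1=25 S2=37 S3=31 blocked=[1, 2, 3]
Op 7: conn=-23 S1=25 S2=26 S3=31 blocked=[1, 2, 3]
Op 8: conn=-23 S1=25 S2=26 S3=54 blocked=[1, 2, 3]
Op 9: conn=-23 S1=25 S2=26 S3=59 blocked=[1, 2, 3]
Op 10: conn=-37 S1=11 S2=26 S3=59 blocked=[1, 2, 3]
Op 11: conn=-37 S1=33 S2=26 S3=59 blocked=[1, 2, 3]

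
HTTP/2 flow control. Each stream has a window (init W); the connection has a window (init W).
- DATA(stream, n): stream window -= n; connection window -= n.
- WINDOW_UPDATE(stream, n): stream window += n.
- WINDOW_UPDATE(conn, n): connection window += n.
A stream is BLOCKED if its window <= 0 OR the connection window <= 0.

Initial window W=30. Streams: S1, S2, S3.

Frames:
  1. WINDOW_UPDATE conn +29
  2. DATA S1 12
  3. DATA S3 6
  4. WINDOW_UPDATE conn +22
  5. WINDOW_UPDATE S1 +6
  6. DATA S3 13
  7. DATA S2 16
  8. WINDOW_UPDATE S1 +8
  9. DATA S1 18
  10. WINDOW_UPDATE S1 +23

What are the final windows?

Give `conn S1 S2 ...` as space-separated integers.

Answer: 16 37 14 11

Derivation:
Op 1: conn=59 S1=30 S2=30 S3=30 blocked=[]
Op 2: conn=47 S1=18 S2=30 S3=30 blocked=[]
Op 3: conn=41 S1=18 S2=30 S3=24 blocked=[]
Op 4: conn=63 S1=18 S2=30 S3=24 blocked=[]
Op 5: conn=63 S1=24 S2=30 S3=24 blocked=[]
Op 6: conn=50 S1=24 S2=30 S3=11 blocked=[]
Op 7: conn=34 S1=24 S2=14 S3=11 blocked=[]
Op 8: conn=34 S1=32 S2=14 S3=11 blocked=[]
Op 9: conn=16 S1=14 S2=14 S3=11 blocked=[]
Op 10: conn=16 S1=37 S2=14 S3=11 blocked=[]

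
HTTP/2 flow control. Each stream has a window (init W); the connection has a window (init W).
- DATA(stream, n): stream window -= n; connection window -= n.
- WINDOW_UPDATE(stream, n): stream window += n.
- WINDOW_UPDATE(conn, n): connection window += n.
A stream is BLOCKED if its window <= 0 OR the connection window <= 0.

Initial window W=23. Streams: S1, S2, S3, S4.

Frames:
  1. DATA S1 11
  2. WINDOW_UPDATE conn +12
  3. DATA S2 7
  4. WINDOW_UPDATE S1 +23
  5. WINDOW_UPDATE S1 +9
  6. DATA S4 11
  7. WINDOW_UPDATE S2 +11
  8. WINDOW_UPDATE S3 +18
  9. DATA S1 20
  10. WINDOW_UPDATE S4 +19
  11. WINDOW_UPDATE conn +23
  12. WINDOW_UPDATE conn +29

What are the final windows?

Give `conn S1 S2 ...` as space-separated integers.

Answer: 38 24 27 41 31

Derivation:
Op 1: conn=12 S1=12 S2=23 S3=23 S4=23 blocked=[]
Op 2: conn=24 S1=12 S2=23 S3=23 S4=23 blocked=[]
Op 3: conn=17 S1=12 S2=16 S3=23 S4=23 blocked=[]
Op 4: conn=17 S1=35 S2=16 S3=23 S4=23 blocked=[]
Op 5: conn=17 S1=44 S2=16 S3=23 S4=23 blocked=[]
Op 6: conn=6 S1=44 S2=16 S3=23 S4=12 blocked=[]
Op 7: conn=6 S1=44 S2=27 S3=23 S4=12 blocked=[]
Op 8: conn=6 S1=44 S2=27 S3=41 S4=12 blocked=[]
Op 9: conn=-14 S1=24 S2=27 S3=41 S4=12 blocked=[1, 2, 3, 4]
Op 10: conn=-14 S1=24 S2=27 S3=41 S4=31 blocked=[1, 2, 3, 4]
Op 11: conn=9 S1=24 S2=27 S3=41 S4=31 blocked=[]
Op 12: conn=38 S1=24 S2=27 S3=41 S4=31 blocked=[]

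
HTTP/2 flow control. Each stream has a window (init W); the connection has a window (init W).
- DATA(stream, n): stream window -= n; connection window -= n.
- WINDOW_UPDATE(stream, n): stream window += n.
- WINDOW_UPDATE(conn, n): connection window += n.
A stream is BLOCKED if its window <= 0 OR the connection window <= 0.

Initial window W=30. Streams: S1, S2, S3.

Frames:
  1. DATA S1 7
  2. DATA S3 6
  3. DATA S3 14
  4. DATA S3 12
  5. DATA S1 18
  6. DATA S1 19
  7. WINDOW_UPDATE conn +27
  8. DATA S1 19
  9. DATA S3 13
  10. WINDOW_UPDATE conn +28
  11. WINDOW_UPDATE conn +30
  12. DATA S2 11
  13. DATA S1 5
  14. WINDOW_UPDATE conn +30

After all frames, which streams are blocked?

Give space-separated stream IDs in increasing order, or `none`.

Answer: S1 S3

Derivation:
Op 1: conn=23 S1=23 S2=30 S3=30 blocked=[]
Op 2: conn=17 S1=23 S2=30 S3=24 blocked=[]
Op 3: conn=3 S1=23 S2=30 S3=10 blocked=[]
Op 4: conn=-9 S1=23 S2=30 S3=-2 blocked=[1, 2, 3]
Op 5: conn=-27 S1=5 S2=30 S3=-2 blocked=[1, 2, 3]
Op 6: conn=-46 S1=-14 S2=30 S3=-2 blocked=[1, 2, 3]
Op 7: conn=-19 S1=-14 S2=30 S3=-2 blocked=[1, 2, 3]
Op 8: conn=-38 S1=-33 S2=30 S3=-2 blocked=[1, 2, 3]
Op 9: conn=-51 S1=-33 S2=30 S3=-15 blocked=[1, 2, 3]
Op 10: conn=-23 S1=-33 S2=30 S3=-15 blocked=[1, 2, 3]
Op 11: conn=7 S1=-33 S2=30 S3=-15 blocked=[1, 3]
Op 12: conn=-4 S1=-33 S2=19 S3=-15 blocked=[1, 2, 3]
Op 13: conn=-9 S1=-38 S2=19 S3=-15 blocked=[1, 2, 3]
Op 14: conn=21 S1=-38 S2=19 S3=-15 blocked=[1, 3]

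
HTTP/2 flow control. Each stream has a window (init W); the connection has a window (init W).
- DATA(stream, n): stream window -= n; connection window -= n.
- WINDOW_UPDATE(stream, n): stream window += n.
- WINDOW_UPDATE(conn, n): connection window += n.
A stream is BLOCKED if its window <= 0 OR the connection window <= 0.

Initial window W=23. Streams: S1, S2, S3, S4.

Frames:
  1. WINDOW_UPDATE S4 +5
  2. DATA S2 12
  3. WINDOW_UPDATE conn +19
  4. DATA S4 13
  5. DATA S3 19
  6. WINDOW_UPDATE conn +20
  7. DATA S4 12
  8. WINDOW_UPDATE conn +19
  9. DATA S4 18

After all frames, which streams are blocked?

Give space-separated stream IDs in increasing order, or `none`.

Op 1: conn=23 S1=23 S2=23 S3=23 S4=28 blocked=[]
Op 2: conn=11 S1=23 S2=11 S3=23 S4=28 blocked=[]
Op 3: conn=30 S1=23 S2=11 S3=23 S4=28 blocked=[]
Op 4: conn=17 S1=23 S2=11 S3=23 S4=15 blocked=[]
Op 5: conn=-2 S1=23 S2=11 S3=4 S4=15 blocked=[1, 2, 3, 4]
Op 6: conn=18 S1=23 S2=11 S3=4 S4=15 blocked=[]
Op 7: conn=6 S1=23 S2=11 S3=4 S4=3 blocked=[]
Op 8: conn=25 S1=23 S2=11 S3=4 S4=3 blocked=[]
Op 9: conn=7 S1=23 S2=11 S3=4 S4=-15 blocked=[4]

Answer: S4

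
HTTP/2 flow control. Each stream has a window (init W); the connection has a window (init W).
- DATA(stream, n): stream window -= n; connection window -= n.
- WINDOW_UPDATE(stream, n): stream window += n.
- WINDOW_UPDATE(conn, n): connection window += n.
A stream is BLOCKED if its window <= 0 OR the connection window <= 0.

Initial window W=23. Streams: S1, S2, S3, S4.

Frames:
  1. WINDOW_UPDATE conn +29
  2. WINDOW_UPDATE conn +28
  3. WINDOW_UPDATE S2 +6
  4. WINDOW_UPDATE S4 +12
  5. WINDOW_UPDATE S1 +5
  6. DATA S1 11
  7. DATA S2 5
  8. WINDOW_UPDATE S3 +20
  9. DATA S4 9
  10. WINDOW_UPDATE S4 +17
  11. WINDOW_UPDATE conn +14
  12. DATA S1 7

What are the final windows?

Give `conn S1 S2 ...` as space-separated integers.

Answer: 62 10 24 43 43

Derivation:
Op 1: conn=52 S1=23 S2=23 S3=23 S4=23 blocked=[]
Op 2: conn=80 S1=23 S2=23 S3=23 S4=23 blocked=[]
Op 3: conn=80 S1=23 S2=29 S3=23 S4=23 blocked=[]
Op 4: conn=80 S1=23 S2=29 S3=23 S4=35 blocked=[]
Op 5: conn=80 S1=28 S2=29 S3=23 S4=35 blocked=[]
Op 6: conn=69 S1=17 S2=29 S3=23 S4=35 blocked=[]
Op 7: conn=64 S1=17 S2=24 S3=23 S4=35 blocked=[]
Op 8: conn=64 S1=17 S2=24 S3=43 S4=35 blocked=[]
Op 9: conn=55 S1=17 S2=24 S3=43 S4=26 blocked=[]
Op 10: conn=55 S1=17 S2=24 S3=43 S4=43 blocked=[]
Op 11: conn=69 S1=17 S2=24 S3=43 S4=43 blocked=[]
Op 12: conn=62 S1=10 S2=24 S3=43 S4=43 blocked=[]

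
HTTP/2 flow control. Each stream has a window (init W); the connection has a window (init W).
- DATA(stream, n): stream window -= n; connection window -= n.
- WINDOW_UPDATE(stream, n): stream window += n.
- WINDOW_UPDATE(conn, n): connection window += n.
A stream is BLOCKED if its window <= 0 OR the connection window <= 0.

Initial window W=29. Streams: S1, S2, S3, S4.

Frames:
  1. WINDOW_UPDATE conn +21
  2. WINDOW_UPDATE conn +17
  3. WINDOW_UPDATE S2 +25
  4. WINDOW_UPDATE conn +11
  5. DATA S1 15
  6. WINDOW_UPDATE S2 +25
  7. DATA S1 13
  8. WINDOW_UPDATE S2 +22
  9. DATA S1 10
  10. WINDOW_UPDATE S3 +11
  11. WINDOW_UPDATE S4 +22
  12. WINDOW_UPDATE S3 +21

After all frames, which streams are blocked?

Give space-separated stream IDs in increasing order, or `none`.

Op 1: conn=50 S1=29 S2=29 S3=29 S4=29 blocked=[]
Op 2: conn=67 S1=29 S2=29 S3=29 S4=29 blocked=[]
Op 3: conn=67 S1=29 S2=54 S3=29 S4=29 blocked=[]
Op 4: conn=78 S1=29 S2=54 S3=29 S4=29 blocked=[]
Op 5: conn=63 S1=14 S2=54 S3=29 S4=29 blocked=[]
Op 6: conn=63 S1=14 S2=79 S3=29 S4=29 blocked=[]
Op 7: conn=50 S1=1 S2=79 S3=29 S4=29 blocked=[]
Op 8: conn=50 S1=1 S2=101 S3=29 S4=29 blocked=[]
Op 9: conn=40 S1=-9 S2=101 S3=29 S4=29 blocked=[1]
Op 10: conn=40 S1=-9 S2=101 S3=40 S4=29 blocked=[1]
Op 11: conn=40 S1=-9 S2=101 S3=40 S4=51 blocked=[1]
Op 12: conn=40 S1=-9 S2=101 S3=61 S4=51 blocked=[1]

Answer: S1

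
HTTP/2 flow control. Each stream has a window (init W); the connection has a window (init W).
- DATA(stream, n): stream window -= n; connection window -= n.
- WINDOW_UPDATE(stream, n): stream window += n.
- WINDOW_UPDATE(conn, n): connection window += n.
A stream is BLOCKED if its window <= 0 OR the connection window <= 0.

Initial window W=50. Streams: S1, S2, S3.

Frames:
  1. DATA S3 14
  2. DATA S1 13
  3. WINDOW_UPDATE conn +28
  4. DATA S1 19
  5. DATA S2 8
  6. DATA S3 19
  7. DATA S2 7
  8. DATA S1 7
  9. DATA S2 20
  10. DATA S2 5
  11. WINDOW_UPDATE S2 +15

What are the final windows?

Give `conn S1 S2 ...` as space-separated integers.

Op 1: conn=36 S1=50 S2=50 S3=36 blocked=[]
Op 2: conn=23 S1=37 S2=50 S3=36 blocked=[]
Op 3: conn=51 S1=37 S2=50 S3=36 blocked=[]
Op 4: conn=32 S1=18 S2=50 S3=36 blocked=[]
Op 5: conn=24 S1=18 S2=42 S3=36 blocked=[]
Op 6: conn=5 S1=18 S2=42 S3=17 blocked=[]
Op 7: conn=-2 S1=18 S2=35 S3=17 blocked=[1, 2, 3]
Op 8: conn=-9 S1=11 S2=35 S3=17 blocked=[1, 2, 3]
Op 9: conn=-29 S1=11 S2=15 S3=17 blocked=[1, 2, 3]
Op 10: conn=-34 S1=11 S2=10 S3=17 blocked=[1, 2, 3]
Op 11: conn=-34 S1=11 S2=25 S3=17 blocked=[1, 2, 3]

Answer: -34 11 25 17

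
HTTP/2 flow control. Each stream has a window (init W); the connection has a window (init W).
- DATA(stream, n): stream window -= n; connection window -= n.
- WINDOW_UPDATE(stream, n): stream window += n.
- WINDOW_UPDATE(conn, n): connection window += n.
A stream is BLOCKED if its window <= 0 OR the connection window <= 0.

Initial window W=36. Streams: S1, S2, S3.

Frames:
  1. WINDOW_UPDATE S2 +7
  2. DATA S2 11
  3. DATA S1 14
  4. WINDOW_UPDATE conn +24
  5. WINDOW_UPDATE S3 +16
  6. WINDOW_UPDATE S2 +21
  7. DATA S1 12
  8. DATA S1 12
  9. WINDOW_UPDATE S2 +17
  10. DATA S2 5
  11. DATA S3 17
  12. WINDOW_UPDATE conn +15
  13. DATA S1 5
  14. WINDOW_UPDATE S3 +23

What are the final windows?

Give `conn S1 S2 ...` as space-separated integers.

Op 1: conn=36 S1=36 S2=43 S3=36 blocked=[]
Op 2: conn=25 S1=36 S2=32 S3=36 blocked=[]
Op 3: conn=11 S1=22 S2=32 S3=36 blocked=[]
Op 4: conn=35 S1=22 S2=32 S3=36 blocked=[]
Op 5: conn=35 S1=22 S2=32 S3=52 blocked=[]
Op 6: conn=35 S1=22 S2=53 S3=52 blocked=[]
Op 7: conn=23 S1=10 S2=53 S3=52 blocked=[]
Op 8: conn=11 S1=-2 S2=53 S3=52 blocked=[1]
Op 9: conn=11 S1=-2 S2=70 S3=52 blocked=[1]
Op 10: conn=6 S1=-2 S2=65 S3=52 blocked=[1]
Op 11: conn=-11 S1=-2 S2=65 S3=35 blocked=[1, 2, 3]
Op 12: conn=4 S1=-2 S2=65 S3=35 blocked=[1]
Op 13: conn=-1 S1=-7 S2=65 S3=35 blocked=[1, 2, 3]
Op 14: conn=-1 S1=-7 S2=65 S3=58 blocked=[1, 2, 3]

Answer: -1 -7 65 58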